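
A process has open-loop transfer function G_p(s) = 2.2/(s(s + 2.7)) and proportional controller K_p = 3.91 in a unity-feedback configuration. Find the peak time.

From 1 + K_pG_p(s) = 0: s² + 2.7s + 8.602 = 0 ⇒ ω_n = 2.933, ζ = 0.4603.
Damped frequency ω_d = ω_n√(1−ζ²) = 2.604 rad/s, so peak time T_p = π/ω_d = 1.21 s.

T_p = 1.21 s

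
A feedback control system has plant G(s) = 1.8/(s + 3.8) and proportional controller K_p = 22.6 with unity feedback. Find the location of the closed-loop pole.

Closed-loop transfer function: T(s) = K_p·G(s)/(1 + K_p·G(s)) = 40.68/(s + 3.8 + 40.68) = 40.68/(s + 44.48).
The closed-loop pole is at s = −44.48.

s = -44.48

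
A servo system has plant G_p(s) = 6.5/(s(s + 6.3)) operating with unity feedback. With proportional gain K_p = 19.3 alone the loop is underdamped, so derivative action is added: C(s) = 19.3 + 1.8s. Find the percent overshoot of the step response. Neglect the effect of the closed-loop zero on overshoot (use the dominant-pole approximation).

Forward path: (19.3 + 1.8s)·6.5/(s(s+6.3)). The closed-loop characteristic equation is s² + (6.3 + 6.5·1.8)s + 6.5·19.3 = 0.
That is s² + 18s + 125.5 = 0, so ω_n = 11.2 rad/s and ζ = 18/(2·11.2) = 0.8035.
%OS = 100·exp(−πζ/√(1−ζ²)) = 1.44%.

1.44%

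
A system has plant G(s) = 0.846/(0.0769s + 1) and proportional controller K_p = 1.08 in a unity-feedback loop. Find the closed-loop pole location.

s = -24.89

Closed loop: T(s) = K_p·G/(1+K_p·G) = 0.9137/(0.0769s + 1 + 0.9137), with pole at s = −(1 + 0.9137)/0.0769 = −24.89.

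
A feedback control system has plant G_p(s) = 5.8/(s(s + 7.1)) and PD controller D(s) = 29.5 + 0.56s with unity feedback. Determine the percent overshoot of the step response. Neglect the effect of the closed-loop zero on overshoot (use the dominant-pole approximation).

25.8%

Forward path: (29.5 + 0.56s)·5.8/(s(s+7.1)). The closed-loop characteristic equation is s² + (7.1 + 5.8·0.56)s + 5.8·29.5 = 0.
That is s² + 10.35s + 171.1 = 0, so ω_n = 13.08 rad/s and ζ = 10.35/(2·13.08) = 0.3956.
%OS = 100·exp(−πζ/√(1−ζ²)) = 25.8%.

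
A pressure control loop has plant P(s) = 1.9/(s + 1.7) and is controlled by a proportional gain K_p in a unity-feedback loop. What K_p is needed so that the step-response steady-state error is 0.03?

For a type-0 loop with proportional control, e_ss = 1/(1 + K_p·P(0)).
P(0) = 1.118. Require 1/(1 + K_p·1.118) = 0.03, so 1 + 1.118·K_p = 33.33.
K_p = (33.33 − 1)/1.118 = 28.9.

K_p = 28.9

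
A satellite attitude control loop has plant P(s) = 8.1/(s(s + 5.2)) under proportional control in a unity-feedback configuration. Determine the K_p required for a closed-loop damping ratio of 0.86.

Closed-loop characteristic equation: s² + 5.2s + K_p·8.1 = 0.
So ω_n = √(8.1K_p) and 2ζω_n = 5.2, giving ζ = 5.2/(2√(8.1K_p)).
Setting ζ = 0.86: √(8.1K_p) = 5.2/(2·0.86) = 3.023, so K_p = 9.14/8.1 = 1.13.

K_p = 1.13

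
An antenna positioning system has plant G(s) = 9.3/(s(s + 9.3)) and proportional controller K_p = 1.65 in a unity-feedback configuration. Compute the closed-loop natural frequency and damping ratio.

With unity feedback the closed-loop characteristic equation is s² + 9.3s + 1.65·9.3 = s² + 9.3s + 15.35 = 0.
Matching s² + 2ζω_n s + ω_n²: ω_n = √15.35 = 3.917 rad/s and 2ζω_n = 9.3, so ζ = 9.3/(2·3.917) = 1.19.

ω_n = 3.92 rad/s, ζ = 1.19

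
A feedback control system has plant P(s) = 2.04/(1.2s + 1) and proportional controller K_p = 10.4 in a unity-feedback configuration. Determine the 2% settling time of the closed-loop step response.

T_s ≈ 0.216 s

Closed loop: T(s) = K_p·P/(1+K_p·P) = 21.22/(1.2s + 1 + 21.22), with pole at s = −(1 + 21.22)/1.2 = −18.51.
τ = 1/18.51 = 0.05402 s, so 2% settling time ≈ 4τ = 0.216 s.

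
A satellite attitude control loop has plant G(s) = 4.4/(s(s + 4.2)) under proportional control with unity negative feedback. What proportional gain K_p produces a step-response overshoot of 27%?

K_p = 6.77

From %OS = 100·exp(−πζ/√(1−ζ²)) = 27%, ζ = −ln(0.27)/√(π²+ln²(0.27)) = 0.3847.
Characteristic equation s² + 4.2s + 4.4K_p = 0 gives ζ = 4.2/(2√(4.4K_p)).
Setting ζ = 0.3847: √(4.4K_p) = 4.2/(2·0.3847) = 5.459, so K_p = 29.8/4.4 = 6.77.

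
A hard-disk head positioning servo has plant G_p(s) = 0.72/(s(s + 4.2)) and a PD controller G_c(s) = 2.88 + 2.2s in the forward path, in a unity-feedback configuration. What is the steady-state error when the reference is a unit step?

0

The open loop G_c(s)G_p(s) has a pole at the origin (type 1), so the static position error constant is infinite and e_ss = 1/(1+∞) = 0.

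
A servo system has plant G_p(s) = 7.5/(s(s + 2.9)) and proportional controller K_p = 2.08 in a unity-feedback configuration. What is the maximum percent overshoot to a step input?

Closed-loop characteristic equation: s² + 2.9s + 15.6 = 0, so ω_n = 3.95 rad/s and ζ = 2.9/(2·3.95) = 0.3671.
%OS = 100·exp(−πζ/√(1−ζ²)) = 100·exp(−π·0.3671/√0.8652) = 28.9%.

28.9%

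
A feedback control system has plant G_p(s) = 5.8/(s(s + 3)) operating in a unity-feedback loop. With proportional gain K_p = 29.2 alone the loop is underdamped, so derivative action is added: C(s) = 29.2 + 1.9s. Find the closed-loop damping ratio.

ζ = 0.539

Forward path: (29.2 + 1.9s)·5.8/(s(s+3)). The closed-loop characteristic equation is s² + (3 + 5.8·1.9)s + 5.8·29.2 = 0.
That is s² + 14.02s + 169.4 = 0, so ω_n = 13.01 rad/s and ζ = 14.02/(2·13.01) = 0.5387.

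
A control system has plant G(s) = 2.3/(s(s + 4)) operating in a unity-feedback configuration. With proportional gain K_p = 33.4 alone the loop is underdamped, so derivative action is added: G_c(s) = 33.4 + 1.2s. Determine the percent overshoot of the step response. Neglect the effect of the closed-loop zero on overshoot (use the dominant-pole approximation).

26.9%

Forward path: (33.4 + 1.2s)·2.3/(s(s+4)). The closed-loop characteristic equation is s² + (4 + 2.3·1.2)s + 2.3·33.4 = 0.
That is s² + 6.76s + 76.82 = 0, so ω_n = 8.765 rad/s and ζ = 6.76/(2·8.765) = 0.3856.
%OS = 100·exp(−πζ/√(1−ζ²)) = 26.9%.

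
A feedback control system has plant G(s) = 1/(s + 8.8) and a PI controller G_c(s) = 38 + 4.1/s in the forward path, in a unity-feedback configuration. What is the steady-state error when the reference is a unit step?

0

The open loop G_c(s)G(s) has a pole at the origin (type 1), so the static position error constant is infinite and e_ss = 1/(1+∞) = 0.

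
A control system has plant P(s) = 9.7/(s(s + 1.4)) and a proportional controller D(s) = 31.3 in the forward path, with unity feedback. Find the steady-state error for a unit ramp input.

The loop has one pole at the origin (type 1). Velocity error constant K_v = lim_{s→0} s·D(s)P(s) = 31.3·9.7/1.4 = 216.9.
Steady-state error to a unit ramp: e_ss = 1/K_v = 0.00461.

0.00461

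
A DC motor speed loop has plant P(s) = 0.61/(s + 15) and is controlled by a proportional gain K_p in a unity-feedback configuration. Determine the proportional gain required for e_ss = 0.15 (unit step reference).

K_p = 139

The loop is type 0, so e_ss(step) = 1/(1 + K_pos) with K_pos = K_p·P(0).
P(0) = 0.04067. Require 1/(1 + K_p·0.04067) = 0.15, so 1 + 0.04067·K_p = 6.667.
K_p = (6.667 − 1)/0.04067 = 139.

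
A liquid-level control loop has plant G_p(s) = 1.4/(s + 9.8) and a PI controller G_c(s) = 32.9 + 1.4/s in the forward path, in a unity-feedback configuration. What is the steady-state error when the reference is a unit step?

The open loop G_c(s)G_p(s) has a pole at the origin (type 1), so the static position error constant is infinite and e_ss = 1/(1+∞) = 0.

0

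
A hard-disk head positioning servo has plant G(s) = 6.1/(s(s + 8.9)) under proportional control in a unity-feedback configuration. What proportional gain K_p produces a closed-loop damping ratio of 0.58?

K_p = 9.65

Closed-loop characteristic equation: s² + 8.9s + K_p·6.1 = 0.
So ω_n = √(6.1K_p) and 2ζω_n = 8.9, giving ζ = 8.9/(2√(6.1K_p)).
Setting ζ = 0.58: √(6.1K_p) = 8.9/(2·0.58) = 7.672, so K_p = 58.87/6.1 = 9.65.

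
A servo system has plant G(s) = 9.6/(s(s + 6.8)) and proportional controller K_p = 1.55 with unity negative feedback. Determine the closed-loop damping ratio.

ζ = 0.881

1 + K_p·G(s) = 0 gives s² + 6.8s + 14.88 = 0.
So ω_n² = 14.88 ⇒ ω_n = 3.857 rad/s, and ζ = 6.8/(2ω_n) = 0.881.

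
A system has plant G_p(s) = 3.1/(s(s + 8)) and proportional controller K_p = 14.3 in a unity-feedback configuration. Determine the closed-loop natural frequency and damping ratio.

ω_n = 6.66 rad/s, ζ = 0.601

With unity feedback the closed-loop characteristic equation is s² + 8s + 14.3·3.1 = s² + 8s + 44.33 = 0.
Matching s² + 2ζω_n s + ω_n²: ω_n = √44.33 = 6.658 rad/s and 2ζω_n = 8, so ζ = 8/(2·6.658) = 0.601.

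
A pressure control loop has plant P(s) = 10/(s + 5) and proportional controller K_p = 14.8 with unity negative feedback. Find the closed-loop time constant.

τ = 0.00654 s

Closed-loop transfer function: T(s) = K_p·P(s)/(1 + K_p·P(s)) = 148/(s + 5 + 148) = 148/(s + 153).
Time constant τ = 1/153 = 0.00654 s.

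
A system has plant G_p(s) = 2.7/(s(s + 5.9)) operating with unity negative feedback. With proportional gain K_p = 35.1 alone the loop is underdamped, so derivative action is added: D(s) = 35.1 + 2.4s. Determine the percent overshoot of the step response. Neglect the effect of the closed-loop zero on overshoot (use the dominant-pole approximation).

Forward path: (35.1 + 2.4s)·2.7/(s(s+5.9)). The closed-loop characteristic equation is s² + (5.9 + 2.7·2.4)s + 2.7·35.1 = 0.
That is s² + 12.38s + 94.77 = 0, so ω_n = 9.735 rad/s and ζ = 12.38/(2·9.735) = 0.6359.
%OS = 100·exp(−πζ/√(1−ζ²)) = 7.52%.

7.52%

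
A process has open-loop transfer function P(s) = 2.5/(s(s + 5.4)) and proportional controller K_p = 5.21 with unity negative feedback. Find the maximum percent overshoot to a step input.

From 1 + K_pP(s) = 0: s² + 5.4s + 13.03 = 0 ⇒ ω_n = 3.609, ζ = 0.7481.
%OS = 100·exp(−πζ/√(1−ζ²)) = 100·exp(−π·0.7481/√0.4403) = 2.9%.

2.9%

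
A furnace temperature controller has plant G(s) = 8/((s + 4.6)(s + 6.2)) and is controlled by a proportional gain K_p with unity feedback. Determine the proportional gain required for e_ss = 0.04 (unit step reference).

Steady-state error for a unit step on this type-0 loop is 1/(1 + K_p·G(0)).
G(0) = 0.2805. Require 1/(1 + K_p·0.2805) = 0.04, so 1 + 0.2805·K_p = 25.
K_p = (25 − 1)/0.2805 = 85.6.

K_p = 85.6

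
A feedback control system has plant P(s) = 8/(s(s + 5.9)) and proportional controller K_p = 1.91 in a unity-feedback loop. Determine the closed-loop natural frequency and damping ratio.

With unity feedback the closed-loop characteristic equation is s² + 5.9s + 1.91·8 = s² + 5.9s + 15.28 = 0.
So ω_n² = 15.28 ⇒ ω_n = 3.909 rad/s, and ζ = 5.9/(2ω_n) = 0.755.

ω_n = 3.91 rad/s, ζ = 0.755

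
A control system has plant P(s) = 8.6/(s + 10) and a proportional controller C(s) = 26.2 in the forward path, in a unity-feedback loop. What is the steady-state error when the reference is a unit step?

0.0425

The loop is type 0. Static position error constant K_pos = C(0)·P(0) = 26.2·0.86 = 22.53.
Steady-state error to a unit step: e_ss = 1/(1+K_pos) = 1/23.53 = 0.0425.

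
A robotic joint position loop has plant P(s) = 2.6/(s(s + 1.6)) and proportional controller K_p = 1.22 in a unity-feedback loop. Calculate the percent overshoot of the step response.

20.6%

The closed-loop denominator s² + 1.6s + 3.172 gives ω_n = √3.172 = 1.781 and ζ = 1.6/(2ω_n) = 0.4492.
%OS = 100·exp(−πζ/√(1−ζ²)) = 100·exp(−π·0.4492/√0.7982) = 20.6%.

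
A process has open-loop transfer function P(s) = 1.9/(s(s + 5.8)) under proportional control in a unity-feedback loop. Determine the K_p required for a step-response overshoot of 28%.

K_p = 31.4

From %OS = 100·exp(−πζ/√(1−ζ²)) = 28%, ζ = −ln(0.28)/√(π²+ln²(0.28)) = 0.3755.
Characteristic equation s² + 5.8s + 1.9K_p = 0 gives ζ = 5.8/(2√(1.9K_p)).
Setting ζ = 0.3755: √(1.9K_p) = 5.8/(2·0.3755) = 7.722, so K_p = 59.63/1.9 = 31.4.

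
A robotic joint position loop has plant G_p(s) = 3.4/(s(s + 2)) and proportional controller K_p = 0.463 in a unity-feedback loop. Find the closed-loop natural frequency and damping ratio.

The closed-loop denominator is s(s+2) + 0.463·3.4 = s² + 2s + 1.574.
Matching s² + 2ζω_n s + ω_n²: ω_n = √1.574 = 1.255 rad/s and 2ζω_n = 2, so ζ = 2/(2·1.255) = 0.797.

ω_n = 1.25 rad/s, ζ = 0.797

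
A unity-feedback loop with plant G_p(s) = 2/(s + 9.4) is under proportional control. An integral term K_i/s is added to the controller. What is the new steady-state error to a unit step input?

0

The integrator makes K_pos = lim_{s→0} C(s)G(s) infinite, so e_ss = 1/(1+K_pos) = 0.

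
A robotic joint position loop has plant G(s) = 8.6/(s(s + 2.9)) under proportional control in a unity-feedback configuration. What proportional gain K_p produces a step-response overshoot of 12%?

K_p = 0.781

From %OS = 100·exp(−πζ/√(1−ζ²)) = 12%, ζ = −ln(0.12)/√(π²+ln²(0.12)) = 0.5594.
Characteristic equation s² + 2.9s + 8.6K_p = 0 gives ζ = 2.9/(2√(8.6K_p)).
Setting ζ = 0.5594: √(8.6K_p) = 2.9/(2·0.5594) = 2.592, so K_p = 6.718/8.6 = 0.781.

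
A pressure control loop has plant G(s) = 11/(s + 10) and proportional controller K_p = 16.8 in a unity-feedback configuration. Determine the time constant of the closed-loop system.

Closed-loop transfer function: T(s) = K_p·G(s)/(1 + K_p·G(s)) = 184.8/(s + 10 + 184.8) = 184.8/(s + 194.8).
Time constant τ = 1/194.8 = 0.00513 s.

τ = 0.00513 s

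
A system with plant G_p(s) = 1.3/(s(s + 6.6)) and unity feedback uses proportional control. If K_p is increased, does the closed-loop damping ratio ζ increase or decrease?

ζ = 6.6/(2√(1.3K_p)); increasing K_p raises the denominator, so ζ falls.

decrease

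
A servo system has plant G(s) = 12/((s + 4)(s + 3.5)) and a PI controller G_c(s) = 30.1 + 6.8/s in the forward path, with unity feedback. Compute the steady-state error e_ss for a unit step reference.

The open loop G_c(s)G(s) has a pole at the origin (type 1), so the static position error constant is infinite and e_ss = 1/(1+∞) = 0.

0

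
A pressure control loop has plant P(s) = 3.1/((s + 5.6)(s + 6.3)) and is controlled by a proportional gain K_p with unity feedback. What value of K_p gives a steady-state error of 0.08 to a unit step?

K_p = 131

For a type-0 loop with proportional control, e_ss = 1/(1 + K_p·P(0)).
P(0) = 0.08787. Require 1/(1 + K_p·0.08787) = 0.08, so 1 + 0.08787·K_p = 12.5.
K_p = (12.5 − 1)/0.08787 = 131.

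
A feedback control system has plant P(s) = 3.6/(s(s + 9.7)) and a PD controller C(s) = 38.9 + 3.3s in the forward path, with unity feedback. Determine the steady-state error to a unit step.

0

The open loop C(s)P(s) has a pole at the origin (type 1), so the static position error constant is infinite and e_ss = 1/(1+∞) = 0.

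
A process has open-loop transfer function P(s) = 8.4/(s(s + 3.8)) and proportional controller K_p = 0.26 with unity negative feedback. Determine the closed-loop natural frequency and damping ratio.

ω_n = 1.48 rad/s, ζ = 1.29

1 + K_p·P(s) = 0 gives s² + 3.8s + 2.184 = 0.
So ω_n² = 2.184 ⇒ ω_n = 1.478 rad/s, and ζ = 3.8/(2ω_n) = 1.29.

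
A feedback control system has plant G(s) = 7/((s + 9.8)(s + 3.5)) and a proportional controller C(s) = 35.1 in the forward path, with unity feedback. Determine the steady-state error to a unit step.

0.123

The loop is type 0. Static position error constant K_pos = C(0)·G(0) = 35.1·0.2041 = 7.163.
Steady-state error to a unit step: e_ss = 1/(1+K_pos) = 1/8.163 = 0.123.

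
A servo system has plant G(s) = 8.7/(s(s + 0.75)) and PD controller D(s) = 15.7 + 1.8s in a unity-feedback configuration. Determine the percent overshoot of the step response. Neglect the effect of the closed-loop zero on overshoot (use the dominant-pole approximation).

4.52%

Forward path: (15.7 + 1.8s)·8.7/(s(s+0.75)). The closed-loop characteristic equation is s² + (0.75 + 8.7·1.8)s + 8.7·15.7 = 0.
That is s² + 16.41s + 136.6 = 0, so ω_n = 11.69 rad/s and ζ = 16.41/(2·11.69) = 0.7021.
%OS = 100·exp(−πζ/√(1−ζ²)) = 4.52%.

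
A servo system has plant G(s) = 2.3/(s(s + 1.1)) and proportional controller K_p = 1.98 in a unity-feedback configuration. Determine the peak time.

Closed-loop characteristic equation: s² + 1.1s + 4.554 = 0, so ω_n = 2.134 rad/s and ζ = 1.1/(2·2.134) = 0.2577.
Damped frequency ω_d = ω_n√(1−ζ²) = 2.062 rad/s, so peak time T_p = π/ω_d = 1.52 s.

T_p = 1.52 s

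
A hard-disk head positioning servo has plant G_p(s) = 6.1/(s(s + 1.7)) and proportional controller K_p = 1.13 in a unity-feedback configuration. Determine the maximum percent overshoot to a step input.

The closed-loop denominator s² + 1.7s + 6.893 gives ω_n = √6.893 = 2.625 and ζ = 1.7/(2ω_n) = 0.3238.
%OS = 100·exp(−πζ/√(1−ζ²)) = 100·exp(−π·0.3238/√0.8952) = 34.1%.

34.1%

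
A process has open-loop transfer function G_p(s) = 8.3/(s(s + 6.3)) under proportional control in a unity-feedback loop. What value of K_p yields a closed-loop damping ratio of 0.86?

Closed-loop characteristic equation: s² + 6.3s + K_p·8.3 = 0.
So ω_n = √(8.3K_p) and 2ζω_n = 6.3, giving ζ = 6.3/(2√(8.3K_p)).
Setting ζ = 0.86: √(8.3K_p) = 6.3/(2·0.86) = 3.663, so K_p = 13.42/8.3 = 1.62.

K_p = 1.62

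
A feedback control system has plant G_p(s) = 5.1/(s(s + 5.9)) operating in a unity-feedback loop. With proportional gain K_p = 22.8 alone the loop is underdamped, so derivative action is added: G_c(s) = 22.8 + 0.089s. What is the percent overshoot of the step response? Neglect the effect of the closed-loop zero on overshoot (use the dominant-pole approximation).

Forward path: (22.8 + 0.089s)·5.1/(s(s+5.9)). The closed-loop characteristic equation is s² + (5.9 + 5.1·0.089)s + 5.1·22.8 = 0.
That is s² + 6.354s + 116.3 = 0, so ω_n = 10.78 rad/s and ζ = 6.354/(2·10.78) = 0.2946.
%OS = 100·exp(−πζ/√(1−ζ²)) = 38%.

38%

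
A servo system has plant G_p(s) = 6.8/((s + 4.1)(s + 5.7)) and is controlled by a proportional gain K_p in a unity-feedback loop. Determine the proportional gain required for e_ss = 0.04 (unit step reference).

For a type-0 loop with proportional control, e_ss = 1/(1 + K_p·G_p(0)).
G_p(0) = 0.291. Require 1/(1 + K_p·0.291) = 0.04, so 1 + 0.291·K_p = 25.
K_p = (25 − 1)/0.291 = 82.5.

K_p = 82.5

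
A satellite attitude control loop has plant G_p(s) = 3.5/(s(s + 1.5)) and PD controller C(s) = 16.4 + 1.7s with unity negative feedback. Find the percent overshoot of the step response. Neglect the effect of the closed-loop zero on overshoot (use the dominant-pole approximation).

Forward path: (16.4 + 1.7s)·3.5/(s(s+1.5)). The closed-loop characteristic equation is s² + (1.5 + 3.5·1.7)s + 3.5·16.4 = 0.
That is s² + 7.45s + 57.4 = 0, so ω_n = 7.576 rad/s and ζ = 7.45/(2·7.576) = 0.4917.
%OS = 100·exp(−πζ/√(1−ζ²)) = 17%.

17%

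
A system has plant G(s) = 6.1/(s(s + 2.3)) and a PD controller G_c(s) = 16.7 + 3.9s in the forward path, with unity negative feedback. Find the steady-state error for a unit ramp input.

The loop has one pole at the origin (type 1). Velocity error constant K_v = lim_{s→0} s·G_c(s)G(s) = 16.7·6.1/2.3 = 44.29.
Steady-state error to a unit ramp: e_ss = 1/K_v = 0.0226.

0.0226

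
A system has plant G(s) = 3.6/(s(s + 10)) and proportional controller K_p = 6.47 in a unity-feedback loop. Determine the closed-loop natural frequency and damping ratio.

The closed-loop denominator is s(s+10) + 6.47·3.6 = s² + 10s + 23.29.
Matching s² + 2ζω_n s + ω_n²: ω_n = √23.29 = 4.826 rad/s and 2ζω_n = 10, so ζ = 10/(2·4.826) = 1.04.

ω_n = 4.83 rad/s, ζ = 1.04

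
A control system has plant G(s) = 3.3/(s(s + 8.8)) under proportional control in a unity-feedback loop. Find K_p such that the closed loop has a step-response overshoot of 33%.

K_p = 53

From %OS = 100·exp(−πζ/√(1−ζ²)) = 33%, ζ = −ln(0.33)/√(π²+ln²(0.33)) = 0.3328.
Characteristic equation s² + 8.8s + 3.3K_p = 0 gives ζ = 8.8/(2√(3.3K_p)).
Setting ζ = 0.3328: √(3.3K_p) = 8.8/(2·0.3328) = 13.22, so K_p = 174.8/3.3 = 53.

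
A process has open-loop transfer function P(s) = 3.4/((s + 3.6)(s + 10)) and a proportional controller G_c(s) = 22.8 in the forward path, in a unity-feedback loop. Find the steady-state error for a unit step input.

The loop is type 0. Static position error constant K_pos = G_c(0)·P(0) = 22.8·0.09444 = 2.153.
Steady-state error to a unit step: e_ss = 1/(1+K_pos) = 1/3.153 = 0.317.

0.317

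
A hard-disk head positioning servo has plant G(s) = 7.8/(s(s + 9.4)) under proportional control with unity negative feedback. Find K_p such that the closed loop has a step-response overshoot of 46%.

From %OS = 100·exp(−πζ/√(1−ζ²)) = 46%, ζ = −ln(0.46)/√(π²+ln²(0.46)) = 0.24.
Characteristic equation s² + 9.4s + 7.8K_p = 0 gives ζ = 9.4/(2√(7.8K_p)).
Setting ζ = 0.24: √(7.8K_p) = 9.4/(2·0.24) = 19.59, so K_p = 383.6/7.8 = 49.2.

K_p = 49.2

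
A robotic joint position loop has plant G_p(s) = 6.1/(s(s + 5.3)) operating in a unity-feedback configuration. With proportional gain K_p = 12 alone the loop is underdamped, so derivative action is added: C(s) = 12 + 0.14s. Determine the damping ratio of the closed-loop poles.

ζ = 0.36

Forward path: (12 + 0.14s)·6.1/(s(s+5.3)). The closed-loop characteristic equation is s² + (5.3 + 6.1·0.14)s + 6.1·12 = 0.
That is s² + 6.154s + 73.2 = 0, so ω_n = 8.556 rad/s and ζ = 6.154/(2·8.556) = 0.3596.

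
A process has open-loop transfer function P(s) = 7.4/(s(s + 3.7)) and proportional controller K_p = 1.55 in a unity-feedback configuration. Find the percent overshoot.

12.9%

The closed-loop denominator s² + 3.7s + 11.47 gives ω_n = √11.47 = 3.387 and ζ = 3.7/(2ω_n) = 0.5462.
%OS = 100·exp(−πζ/√(1−ζ²)) = 100·exp(−π·0.5462/√0.7016) = 12.9%.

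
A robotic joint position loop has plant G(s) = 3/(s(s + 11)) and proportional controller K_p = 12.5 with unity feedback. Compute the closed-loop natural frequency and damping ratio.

ω_n = 6.12 rad/s, ζ = 0.898

1 + K_p·G(s) = 0 gives s² + 11s + 37.5 = 0.
So ω_n² = 37.5 ⇒ ω_n = 6.124 rad/s, and ζ = 11/(2ω_n) = 0.898.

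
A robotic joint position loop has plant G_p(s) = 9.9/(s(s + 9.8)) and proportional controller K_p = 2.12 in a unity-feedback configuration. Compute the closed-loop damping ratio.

ζ = 1.07

1 + K_p·G_p(s) = 0 gives s² + 9.8s + 20.99 = 0.
Matching s² + 2ζω_n s + ω_n²: ω_n = √20.99 = 4.581 rad/s and 2ζω_n = 9.8, so ζ = 9.8/(2·4.581) = 1.07.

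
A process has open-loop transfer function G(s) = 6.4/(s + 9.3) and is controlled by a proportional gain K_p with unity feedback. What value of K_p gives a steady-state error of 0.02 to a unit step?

K_p = 71.2

Steady-state error for a unit step on this type-0 loop is 1/(1 + K_p·G(0)).
G(0) = 0.6882. Require 1/(1 + K_p·0.6882) = 0.02, so 1 + 0.6882·K_p = 50.
K_p = (50 − 1)/0.6882 = 71.2.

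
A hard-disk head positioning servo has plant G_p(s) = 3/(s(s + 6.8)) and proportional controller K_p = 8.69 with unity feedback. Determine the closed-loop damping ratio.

1 + K_p·G_p(s) = 0 gives s² + 6.8s + 26.07 = 0.
So ω_n² = 26.07 ⇒ ω_n = 5.106 rad/s, and ζ = 6.8/(2ω_n) = 0.666.

ζ = 0.666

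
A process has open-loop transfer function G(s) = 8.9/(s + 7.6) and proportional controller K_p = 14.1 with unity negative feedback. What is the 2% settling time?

Closed-loop transfer function: T(s) = K_p·G(s)/(1 + K_p·G(s)) = 125.5/(s + 7.6 + 125.5) = 125.5/(s + 133.1).
Time constant τ = 1/133.1 = 0.007514 s, so the 2% settling time is about 4τ = 0.0301 s.

T_s ≈ 0.0301 s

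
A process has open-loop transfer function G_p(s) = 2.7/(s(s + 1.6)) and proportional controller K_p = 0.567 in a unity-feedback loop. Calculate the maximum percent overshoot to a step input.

From 1 + K_pG_p(s) = 0: s² + 1.6s + 1.531 = 0 ⇒ ω_n = 1.237, ζ = 0.6466.
%OS = 100·exp(−πζ/√(1−ζ²)) = 100·exp(−π·0.6466/√0.5819) = 6.98%.

6.98%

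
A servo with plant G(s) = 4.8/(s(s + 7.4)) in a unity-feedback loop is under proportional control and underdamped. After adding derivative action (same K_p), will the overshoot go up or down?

The derivative term adds K·K_d to the s-coefficient of the characteristic equation, raising 2ζω_n while ω_n is unchanged; ζ increases, so overshoot decreases.

decrease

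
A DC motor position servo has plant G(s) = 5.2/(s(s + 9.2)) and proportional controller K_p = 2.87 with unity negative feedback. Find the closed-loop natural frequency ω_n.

1 + K_p·G(s) = 0 gives s² + 9.2s + 14.92 = 0.
Matching s² + 2ζω_n s + ω_n²: ω_n = √14.92 = 3.863 rad/s and 2ζω_n = 9.2, so ζ = 9.2/(2·3.863) = 1.19.

ω_n = 3.86 rad/s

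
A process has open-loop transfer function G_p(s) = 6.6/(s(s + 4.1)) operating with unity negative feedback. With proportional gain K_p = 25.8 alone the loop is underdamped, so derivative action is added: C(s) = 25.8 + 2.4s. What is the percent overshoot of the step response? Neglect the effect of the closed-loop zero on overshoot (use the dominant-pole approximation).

2.42%

Forward path: (25.8 + 2.4s)·6.6/(s(s+4.1)). The closed-loop characteristic equation is s² + (4.1 + 6.6·2.4)s + 6.6·25.8 = 0.
That is s² + 19.94s + 170.3 = 0, so ω_n = 13.05 rad/s and ζ = 19.94/(2·13.05) = 0.764.
%OS = 100·exp(−πζ/√(1−ζ²)) = 2.42%.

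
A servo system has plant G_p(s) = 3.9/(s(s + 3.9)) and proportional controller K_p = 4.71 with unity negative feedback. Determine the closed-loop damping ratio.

With unity feedback the closed-loop characteristic equation is s² + 3.9s + 4.71·3.9 = s² + 3.9s + 18.37 = 0.
Matching s² + 2ζω_n s + ω_n²: ω_n = √18.37 = 4.286 rad/s and 2ζω_n = 3.9, so ζ = 3.9/(2·4.286) = 0.455.

ζ = 0.455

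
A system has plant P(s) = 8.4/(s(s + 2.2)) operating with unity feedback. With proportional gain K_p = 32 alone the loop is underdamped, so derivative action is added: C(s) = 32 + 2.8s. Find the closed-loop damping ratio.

ζ = 0.784

Forward path: (32 + 2.8s)·8.4/(s(s+2.2)). The closed-loop characteristic equation is s² + (2.2 + 8.4·2.8)s + 8.4·32 = 0.
That is s² + 25.72s + 268.8 = 0, so ω_n = 16.4 rad/s and ζ = 25.72/(2·16.4) = 0.7844.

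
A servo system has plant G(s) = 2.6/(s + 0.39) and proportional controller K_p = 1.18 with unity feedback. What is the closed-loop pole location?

Closed-loop transfer function: T(s) = K_p·G(s)/(1 + K_p·G(s)) = 3.068/(s + 0.39 + 3.068) = 3.068/(s + 3.458).
The closed-loop pole is at s = −3.458.

s = -3.458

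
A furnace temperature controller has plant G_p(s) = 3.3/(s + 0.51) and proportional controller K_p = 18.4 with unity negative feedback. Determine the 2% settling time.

Closed-loop transfer function: T(s) = K_p·G_p(s)/(1 + K_p·G_p(s)) = 60.72/(s + 0.51 + 60.72) = 60.72/(s + 61.23).
Time constant τ = 1/61.23 = 0.01633 s, so the 2% settling time is about 4τ = 0.0653 s.

T_s ≈ 0.0653 s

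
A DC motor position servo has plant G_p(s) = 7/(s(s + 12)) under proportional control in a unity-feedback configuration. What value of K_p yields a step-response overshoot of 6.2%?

K_p = 11.7

From %OS = 100·exp(−πζ/√(1−ζ²)) = 6.2%, ζ = −ln(0.062)/√(π²+ln²(0.062)) = 0.6628.
Characteristic equation s² + 12s + 7K_p = 0 gives ζ = 12/(2√(7K_p)).
Setting ζ = 0.6628: √(7K_p) = 12/(2·0.6628) = 9.053, so K_p = 81.95/7 = 11.7.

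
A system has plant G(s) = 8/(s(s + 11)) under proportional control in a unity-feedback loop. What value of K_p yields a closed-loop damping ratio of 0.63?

K_p = 9.53

Closed-loop characteristic equation: s² + 11s + K_p·8 = 0.
So ω_n = √(8K_p) and 2ζω_n = 11, giving ζ = 11/(2√(8K_p)).
Setting ζ = 0.63: √(8K_p) = 11/(2·0.63) = 8.73, so K_p = 76.22/8 = 9.53.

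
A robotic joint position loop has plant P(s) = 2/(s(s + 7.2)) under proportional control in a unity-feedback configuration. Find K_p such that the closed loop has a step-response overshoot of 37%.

K_p = 71.2

From %OS = 100·exp(−πζ/√(1−ζ²)) = 37%, ζ = −ln(0.37)/√(π²+ln²(0.37)) = 0.3017.
Characteristic equation s² + 7.2s + 2K_p = 0 gives ζ = 7.2/(2√(2K_p)).
Setting ζ = 0.3017: √(2K_p) = 7.2/(2·0.3017) = 11.93, so K_p = 142.4/2 = 71.2.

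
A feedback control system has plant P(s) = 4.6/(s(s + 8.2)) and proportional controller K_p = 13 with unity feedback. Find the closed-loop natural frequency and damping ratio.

ω_n = 7.73 rad/s, ζ = 0.53

The closed-loop denominator is s(s+8.2) + 13·4.6 = s² + 8.2s + 59.8.
So ω_n² = 59.8 ⇒ ω_n = 7.733 rad/s, and ζ = 8.2/(2ω_n) = 0.53.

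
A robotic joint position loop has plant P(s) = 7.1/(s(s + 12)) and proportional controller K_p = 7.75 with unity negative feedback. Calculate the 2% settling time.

T_s ≈ 0.667 s

From 1 + K_pP(s) = 0: s² + 12s + 55.02 = 0 ⇒ ω_n = 7.418, ζ = 0.8089.
2% settling time T_s ≈ 4/(ζω_n) = 4/6 = 0.667 s.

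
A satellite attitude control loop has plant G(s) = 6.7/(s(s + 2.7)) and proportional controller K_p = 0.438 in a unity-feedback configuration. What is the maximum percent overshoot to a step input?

1.79%

From 1 + K_pG(s) = 0: s² + 2.7s + 2.935 = 0 ⇒ ω_n = 1.713, ζ = 0.7881.
%OS = 100·exp(−πζ/√(1−ζ²)) = 100·exp(−π·0.7881/√0.379) = 1.79%.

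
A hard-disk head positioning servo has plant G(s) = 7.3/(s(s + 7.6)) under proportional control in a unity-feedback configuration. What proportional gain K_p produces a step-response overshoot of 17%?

K_p = 8.2

From %OS = 100·exp(−πζ/√(1−ζ²)) = 17%, ζ = −ln(0.17)/√(π²+ln²(0.17)) = 0.4913.
Characteristic equation s² + 7.6s + 7.3K_p = 0 gives ζ = 7.6/(2√(7.3K_p)).
Setting ζ = 0.4913: √(7.3K_p) = 7.6/(2·0.4913) = 7.735, so K_p = 59.83/7.3 = 8.2.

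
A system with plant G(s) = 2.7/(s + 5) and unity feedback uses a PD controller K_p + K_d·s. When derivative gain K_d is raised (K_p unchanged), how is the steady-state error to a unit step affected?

At s = 0 the derivative term contributes nothing: C(0) = K_p regardless of K_d, so K_pos = K_p·G(0) and e_ss are unchanged.

unchanged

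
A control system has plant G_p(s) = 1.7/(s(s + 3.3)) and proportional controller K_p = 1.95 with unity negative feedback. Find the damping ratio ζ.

ζ = 0.906

1 + K_p·G_p(s) = 0 gives s² + 3.3s + 3.315 = 0.
Matching s² + 2ζω_n s + ω_n²: ω_n = √3.315 = 1.821 rad/s and 2ζω_n = 3.3, so ζ = 3.3/(2·1.821) = 0.906.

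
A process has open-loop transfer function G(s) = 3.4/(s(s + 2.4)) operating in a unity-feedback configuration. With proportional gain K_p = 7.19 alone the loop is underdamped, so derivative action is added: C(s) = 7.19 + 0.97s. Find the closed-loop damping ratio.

Forward path: (7.19 + 0.97s)·3.4/(s(s+2.4)). The closed-loop characteristic equation is s² + (2.4 + 3.4·0.97)s + 3.4·7.19 = 0.
That is s² + 5.698s + 24.45 = 0, so ω_n = 4.944 rad/s and ζ = 5.698/(2·4.944) = 0.5762.

ζ = 0.576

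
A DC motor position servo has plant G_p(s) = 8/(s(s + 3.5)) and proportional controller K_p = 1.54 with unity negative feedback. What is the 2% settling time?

From 1 + K_pG_p(s) = 0: s² + 3.5s + 12.32 = 0 ⇒ ω_n = 3.51, ζ = 0.4986.
2% settling time T_s ≈ 4/(ζω_n) = 4/1.75 = 2.29 s.

T_s ≈ 2.29 s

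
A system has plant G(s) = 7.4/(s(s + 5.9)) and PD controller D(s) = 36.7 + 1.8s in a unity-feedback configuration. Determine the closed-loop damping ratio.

Forward path: (36.7 + 1.8s)·7.4/(s(s+5.9)). The closed-loop characteristic equation is s² + (5.9 + 7.4·1.8)s + 7.4·36.7 = 0.
That is s² + 19.22s + 271.6 = 0, so ω_n = 16.48 rad/s and ζ = 19.22/(2·16.48) = 0.5831.

ζ = 0.583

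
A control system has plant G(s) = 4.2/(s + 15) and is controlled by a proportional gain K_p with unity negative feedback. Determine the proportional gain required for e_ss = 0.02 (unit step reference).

K_p = 175

For a type-0 loop with proportional control, e_ss = 1/(1 + K_p·G(0)).
G(0) = 0.28. Require 1/(1 + K_p·0.28) = 0.02, so 1 + 0.28·K_p = 50.
K_p = (50 − 1)/0.28 = 175.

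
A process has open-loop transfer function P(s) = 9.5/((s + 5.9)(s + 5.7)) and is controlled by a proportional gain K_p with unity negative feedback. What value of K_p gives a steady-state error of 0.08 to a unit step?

K_p = 40.7

Steady-state error for a unit step on this type-0 loop is 1/(1 + K_p·P(0)).
P(0) = 0.2825. Require 1/(1 + K_p·0.2825) = 0.08, so 1 + 0.2825·K_p = 12.5.
K_p = (12.5 − 1)/0.2825 = 40.7.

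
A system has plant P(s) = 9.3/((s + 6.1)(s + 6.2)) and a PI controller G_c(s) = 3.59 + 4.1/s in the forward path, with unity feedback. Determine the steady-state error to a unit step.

The open loop G_c(s)P(s) has a pole at the origin (type 1), so the static position error constant is infinite and e_ss = 1/(1+∞) = 0.

0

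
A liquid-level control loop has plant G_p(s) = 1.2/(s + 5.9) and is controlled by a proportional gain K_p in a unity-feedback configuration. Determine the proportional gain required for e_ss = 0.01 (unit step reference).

The loop is type 0, so e_ss(step) = 1/(1 + K_pos) with K_pos = K_p·G_p(0).
G_p(0) = 0.2034. Require 1/(1 + K_p·0.2034) = 0.01, so 1 + 0.2034·K_p = 100.
K_p = (100 − 1)/0.2034 = 487.

K_p = 487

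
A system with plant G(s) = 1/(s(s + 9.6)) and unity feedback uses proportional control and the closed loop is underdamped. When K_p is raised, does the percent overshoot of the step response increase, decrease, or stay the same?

ζ = 9.6/(2√(1K_p)) decreases as K_p grows; lower damping means more overshoot.

increase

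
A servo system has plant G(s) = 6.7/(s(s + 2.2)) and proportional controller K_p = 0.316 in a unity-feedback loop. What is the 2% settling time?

T_s ≈ 3.64 s

The closed-loop denominator s² + 2.2s + 2.117 gives ω_n = √2.117 = 1.455 and ζ = 2.2/(2ω_n) = 0.756.
2% settling time T_s ≈ 4/(ζω_n) = 4/1.1 = 3.64 s.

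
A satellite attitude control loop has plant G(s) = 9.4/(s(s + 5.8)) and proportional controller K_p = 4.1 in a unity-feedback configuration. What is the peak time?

Closed-loop characteristic equation: s² + 5.8s + 38.54 = 0, so ω_n = 6.208 rad/s and ζ = 5.8/(2·6.208) = 0.4671.
Damped frequency ω_d = ω_n√(1−ζ²) = 5.489 rad/s, so peak time T_p = π/ω_d = 0.572 s.

T_p = 0.572 s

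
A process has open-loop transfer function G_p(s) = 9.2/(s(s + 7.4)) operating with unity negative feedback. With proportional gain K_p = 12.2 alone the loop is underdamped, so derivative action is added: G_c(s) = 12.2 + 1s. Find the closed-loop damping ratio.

Forward path: (12.2 + 1s)·9.2/(s(s+7.4)). The closed-loop characteristic equation is s² + (7.4 + 9.2·1)s + 9.2·12.2 = 0.
That is s² + 16.6s + 112.2 = 0, so ω_n = 10.59 rad/s and ζ = 16.6/(2·10.59) = 0.7834.

ζ = 0.783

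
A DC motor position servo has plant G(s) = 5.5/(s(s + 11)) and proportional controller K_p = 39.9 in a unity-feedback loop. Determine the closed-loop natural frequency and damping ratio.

The closed-loop denominator is s(s+11) + 39.9·5.5 = s² + 11s + 219.4.
Matching s² + 2ζω_n s + ω_n²: ω_n = √219.4 = 14.81 rad/s and 2ζω_n = 11, so ζ = 11/(2·14.81) = 0.371.

ω_n = 14.8 rad/s, ζ = 0.371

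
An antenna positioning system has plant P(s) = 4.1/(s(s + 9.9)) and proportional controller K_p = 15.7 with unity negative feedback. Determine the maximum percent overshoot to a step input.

The closed-loop denominator s² + 9.9s + 64.37 gives ω_n = √64.37 = 8.023 and ζ = 9.9/(2ω_n) = 0.617.
%OS = 100·exp(−πζ/√(1−ζ²)) = 100·exp(−π·0.617/√0.6193) = 8.52%.

8.52%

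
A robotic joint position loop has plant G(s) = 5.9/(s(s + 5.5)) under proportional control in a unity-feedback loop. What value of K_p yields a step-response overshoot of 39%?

From %OS = 100·exp(−πζ/√(1−ζ²)) = 39%, ζ = −ln(0.39)/√(π²+ln²(0.39)) = 0.2871.
Characteristic equation s² + 5.5s + 5.9K_p = 0 gives ζ = 5.5/(2√(5.9K_p)).
Setting ζ = 0.2871: √(5.9K_p) = 5.5/(2·0.2871) = 9.578, so K_p = 91.75/5.9 = 15.6.

K_p = 15.6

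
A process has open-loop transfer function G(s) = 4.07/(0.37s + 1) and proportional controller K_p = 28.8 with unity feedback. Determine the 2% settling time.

Closed loop: T(s) = K_p·G/(1+K_p·G) = 117.2/(0.37s + 1 + 117.2), with pole at s = −(1 + 117.2)/0.37 = −319.5.
τ = 1/319.5 = 0.00313 s, so 2% settling time ≈ 4τ = 0.0125 s.

T_s ≈ 0.0125 s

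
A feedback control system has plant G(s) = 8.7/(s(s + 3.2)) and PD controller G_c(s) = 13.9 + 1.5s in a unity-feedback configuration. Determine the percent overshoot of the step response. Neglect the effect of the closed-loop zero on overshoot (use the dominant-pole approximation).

3.19%

Forward path: (13.9 + 1.5s)·8.7/(s(s+3.2)). The closed-loop characteristic equation is s² + (3.2 + 8.7·1.5)s + 8.7·13.9 = 0.
That is s² + 16.25s + 120.9 = 0, so ω_n = 11 rad/s and ζ = 16.25/(2·11) = 0.7389.
%OS = 100·exp(−πζ/√(1−ζ²)) = 3.19%.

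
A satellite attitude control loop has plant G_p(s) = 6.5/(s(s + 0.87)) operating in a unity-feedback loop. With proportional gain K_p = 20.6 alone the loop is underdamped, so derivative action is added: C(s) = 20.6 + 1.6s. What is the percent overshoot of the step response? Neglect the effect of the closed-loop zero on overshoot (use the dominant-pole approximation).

17.3%

Forward path: (20.6 + 1.6s)·6.5/(s(s+0.87)). The closed-loop characteristic equation is s² + (0.87 + 6.5·1.6)s + 6.5·20.6 = 0.
That is s² + 11.27s + 133.9 = 0, so ω_n = 11.57 rad/s and ζ = 11.27/(2·11.57) = 0.487.
%OS = 100·exp(−πζ/√(1−ζ²)) = 17.3%.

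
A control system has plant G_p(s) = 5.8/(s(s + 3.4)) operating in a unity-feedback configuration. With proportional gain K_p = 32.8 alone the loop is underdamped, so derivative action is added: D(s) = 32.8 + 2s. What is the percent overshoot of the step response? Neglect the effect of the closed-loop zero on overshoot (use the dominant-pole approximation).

13.1%

Forward path: (32.8 + 2s)·5.8/(s(s+3.4)). The closed-loop characteristic equation is s² + (3.4 + 5.8·2)s + 5.8·32.8 = 0.
That is s² + 15s + 190.2 = 0, so ω_n = 13.79 rad/s and ζ = 15/(2·13.79) = 0.5438.
%OS = 100·exp(−πζ/√(1−ζ²)) = 13.1%.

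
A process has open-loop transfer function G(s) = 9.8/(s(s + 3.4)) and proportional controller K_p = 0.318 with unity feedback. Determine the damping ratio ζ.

The closed-loop denominator is s(s+3.4) + 0.318·9.8 = s² + 3.4s + 3.116.
Matching s² + 2ζω_n s + ω_n²: ω_n = √3.116 = 1.765 rad/s and 2ζω_n = 3.4, so ζ = 3.4/(2·1.765) = 0.963.

ζ = 0.963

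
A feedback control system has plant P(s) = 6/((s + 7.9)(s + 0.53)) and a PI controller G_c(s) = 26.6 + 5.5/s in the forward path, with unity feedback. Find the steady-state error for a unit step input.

The open loop G_c(s)P(s) has a pole at the origin (type 1), so the static position error constant is infinite and e_ss = 1/(1+∞) = 0.

0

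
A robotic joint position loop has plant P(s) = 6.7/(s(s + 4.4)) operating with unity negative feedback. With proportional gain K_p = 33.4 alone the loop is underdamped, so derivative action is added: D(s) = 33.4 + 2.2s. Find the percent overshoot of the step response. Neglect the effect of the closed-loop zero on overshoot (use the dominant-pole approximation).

7.32%

Forward path: (33.4 + 2.2s)·6.7/(s(s+4.4)). The closed-loop characteristic equation is s² + (4.4 + 6.7·2.2)s + 6.7·33.4 = 0.
That is s² + 19.14s + 223.8 = 0, so ω_n = 14.96 rad/s and ζ = 19.14/(2·14.96) = 0.6397.
%OS = 100·exp(−πζ/√(1−ζ²)) = 7.32%.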